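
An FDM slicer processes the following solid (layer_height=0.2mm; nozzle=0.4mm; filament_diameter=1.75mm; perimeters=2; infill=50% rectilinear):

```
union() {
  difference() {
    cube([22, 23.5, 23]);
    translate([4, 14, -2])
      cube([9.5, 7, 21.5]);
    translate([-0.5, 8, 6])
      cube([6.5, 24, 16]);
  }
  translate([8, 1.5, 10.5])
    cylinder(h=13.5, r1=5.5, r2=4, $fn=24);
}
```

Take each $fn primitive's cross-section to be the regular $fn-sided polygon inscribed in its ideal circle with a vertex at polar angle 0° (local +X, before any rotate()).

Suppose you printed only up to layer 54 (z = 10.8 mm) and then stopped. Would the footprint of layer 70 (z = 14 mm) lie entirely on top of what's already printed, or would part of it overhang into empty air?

Compare the two slices. At z = 10.8: the cube (footprint 22×23.5) is included at this height (area 517.00 mm²); the cube at (4, 14) (footprint 9.5×7) is included at this height (area 66.50 mm²); the 6.5×24 cube at (-0.5, 8) contributes its full rectangle (area 156.00 mm²); After the difference (first − rest): starting from the 22×23.5 cube (517.00 mm²), the 9.5×7 cube at (4, 14) lies wholly inside it (removes its full 66.50 mm² and its 33.00 mm outline becomes a hole wall); the 6.5×24 cube at (-0.5, 8) partially overlaps it — only the 79.00 mm² overlap (of its 156.00 mm²) is removed, clipping the outline — area = 371.50 mm²; the cone at (8, 1.5) (r1=5.5→r2=4) has section circumradius 5.467 here — a regular 24-gon (area = (24/2)·5.467²·sin(360°/24) = 92.82 mm²); Merging all regions: the regions partially overlap — summed areas 464.32 mm² minus the doubly-counted overlap 62.51 mm² gives 401.81 mm² — area = 401.81 mm². At z = 14: the 22×23.5 cube contributes its full rectangle (area 517.00 mm²); the cube at (4, 14) is present — its section is the full 9.5×7 rectangle (area 66.50 mm²); the cube at (-0.5, 8) (footprint 6.5×24) is included at this height (area 156.00 mm²); Subtracting the remaining from the first: starting from the 22×23.5 cube (517.00 mm²), the 9.5×7 cube at (4, 14) lies wholly inside it (removes its full 66.50 mm² and its 33.00 mm outline becomes a hole wall); the 6.5×24 cube at (-0.5, 8) partially overlaps it — only the 79.00 mm² overlap (of its 156.00 mm²) is removed, clipping the outline — area = 371.50 mm²; the cone at (8, 1.5): at t=0.259 of its height the radius interpolates to r₁+(r₂−r₁)t = 5.111, giving a regular 24-gon of that circumradius (area = (24/2)·5.111²·sin(360°/24) = 81.13 mm²); Combining (union): the regions partially overlap — summed areas 452.63 mm² minus the doubly-counted overlap 55.60 mm² gives 397.04 mm² — area = 397.04 mm². Checking containment: the cross-section at z = 14 is a subset of the cross-section at z = 10.8.

entirely on top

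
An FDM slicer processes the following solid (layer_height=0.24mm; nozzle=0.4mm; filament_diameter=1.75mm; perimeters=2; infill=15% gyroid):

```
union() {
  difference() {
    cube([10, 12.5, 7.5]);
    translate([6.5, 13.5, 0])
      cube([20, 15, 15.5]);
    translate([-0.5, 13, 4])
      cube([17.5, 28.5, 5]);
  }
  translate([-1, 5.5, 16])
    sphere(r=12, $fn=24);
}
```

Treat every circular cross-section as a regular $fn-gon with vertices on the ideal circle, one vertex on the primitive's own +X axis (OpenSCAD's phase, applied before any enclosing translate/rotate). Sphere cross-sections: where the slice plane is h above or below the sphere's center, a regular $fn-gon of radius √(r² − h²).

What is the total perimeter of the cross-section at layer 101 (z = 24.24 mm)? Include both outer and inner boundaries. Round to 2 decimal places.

54.66 mm

At z = 24.24 mm: the cube is absent (z outside [0, 7.5]); the cube at (6.5, 13.5) does not reach this height (z outside [0, 15.5]); the cube at (-0.5, 13) is not intersected at this z (z outside [4, 9]); After the difference (first − rest): the first operand is absent here, so nothing remains; the r=12 sphere at (-1, 5.5) contributes a regular 24-gon of circumradius √(12²−8.24²) = 8.724 (perimeter = 2·24·8.724·sin(180°/24) = 54.66 mm); Merging all regions: only the r=12 sphere at (-1, 5.5) is present, so the union is just that shape — boundary = 54.66 mm. Overall, the cross-section is a single solid region. Total boundary length (outer) = 54.66 mm.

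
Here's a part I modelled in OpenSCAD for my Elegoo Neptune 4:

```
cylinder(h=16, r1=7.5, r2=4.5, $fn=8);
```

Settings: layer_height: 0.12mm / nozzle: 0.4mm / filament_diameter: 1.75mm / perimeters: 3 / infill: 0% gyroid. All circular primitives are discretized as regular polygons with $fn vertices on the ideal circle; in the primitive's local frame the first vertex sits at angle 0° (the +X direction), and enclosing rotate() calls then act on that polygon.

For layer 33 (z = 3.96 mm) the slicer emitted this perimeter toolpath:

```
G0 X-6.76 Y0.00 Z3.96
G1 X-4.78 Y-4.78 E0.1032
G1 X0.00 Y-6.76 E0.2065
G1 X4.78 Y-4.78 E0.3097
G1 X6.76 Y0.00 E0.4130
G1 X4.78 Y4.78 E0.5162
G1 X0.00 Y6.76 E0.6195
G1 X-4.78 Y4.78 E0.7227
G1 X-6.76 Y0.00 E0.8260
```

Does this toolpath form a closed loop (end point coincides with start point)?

yes

Start point (G0): (-6.76, 0.00). End point (last G1): the path returns to the start — closed.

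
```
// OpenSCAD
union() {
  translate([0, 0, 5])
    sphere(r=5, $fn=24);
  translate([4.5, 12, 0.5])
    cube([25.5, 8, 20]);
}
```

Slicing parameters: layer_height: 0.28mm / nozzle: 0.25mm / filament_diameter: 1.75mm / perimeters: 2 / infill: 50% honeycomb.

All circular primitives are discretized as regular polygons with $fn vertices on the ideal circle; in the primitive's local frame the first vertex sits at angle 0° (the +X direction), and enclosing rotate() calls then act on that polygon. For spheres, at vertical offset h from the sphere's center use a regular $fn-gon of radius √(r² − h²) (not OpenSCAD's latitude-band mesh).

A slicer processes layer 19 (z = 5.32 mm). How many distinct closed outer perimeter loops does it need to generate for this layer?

At z = 5.32 mm: the r=5 sphere contributes a regular 24-gon of circumradius √(5²−0.32²) = 4.990; the cube at (4.5, 12) is present — its section is the full 25.5×8 rectangle; Taking the union: the 2 present regions are separate (no shared area or edge), so areas and boundary lengths simply add and each stays a separate island — 2 connected regions. The result has 2 disconnected regions.

2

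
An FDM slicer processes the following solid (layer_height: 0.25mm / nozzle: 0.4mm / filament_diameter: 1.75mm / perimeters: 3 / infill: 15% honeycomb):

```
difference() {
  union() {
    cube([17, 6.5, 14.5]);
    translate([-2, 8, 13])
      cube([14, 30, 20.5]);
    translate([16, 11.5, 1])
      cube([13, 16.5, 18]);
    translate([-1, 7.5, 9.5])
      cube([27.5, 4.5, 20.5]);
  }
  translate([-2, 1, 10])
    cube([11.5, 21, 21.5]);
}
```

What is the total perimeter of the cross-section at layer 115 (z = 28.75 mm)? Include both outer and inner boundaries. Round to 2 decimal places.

118.00 mm

At z = 28.75 mm: the cube is absent (z outside [0, 14.5]); the 14×30 cube at (-2, 8) contributes its full rectangle (perimeter 88.00 mm); the cube at (16, 11.5) is absent (z outside [1, 19]); the cube at (-1, 7.5) is present — its section is the full 27.5×4.5 rectangle (perimeter 64.00 mm); Merging all regions: the regions partially overlap (shared area 52.00 mm²), so the edge portions inside another operand are dropped and the merged outline is re-measured after clipping — boundary = 118.00 mm; the 11.5×21 cube at (-2, 1) contributes its full rectangle (perimeter 65.00 mm); Subtracting the remaining from the first: starting from that combined region, the 11.5×21 cube at (-2, 1) partially overlaps it — only the 166.25 mm² overlap (of its 241.50 mm²) is removed, clipping the outline — boundary = 118.00 mm. Overall, the cross-section is a single solid region. Total boundary length (outer) = 118.00 mm.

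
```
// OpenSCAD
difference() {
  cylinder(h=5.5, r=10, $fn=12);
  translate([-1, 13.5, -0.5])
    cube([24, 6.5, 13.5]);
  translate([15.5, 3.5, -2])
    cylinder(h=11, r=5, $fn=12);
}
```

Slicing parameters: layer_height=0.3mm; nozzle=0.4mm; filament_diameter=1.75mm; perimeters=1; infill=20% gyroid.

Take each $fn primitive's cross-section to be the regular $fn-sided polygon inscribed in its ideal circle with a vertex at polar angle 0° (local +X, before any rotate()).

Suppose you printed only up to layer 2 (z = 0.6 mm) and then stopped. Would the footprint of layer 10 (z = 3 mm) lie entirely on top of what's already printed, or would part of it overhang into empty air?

Compare the two slices. At z = 0.6: the r=10 cylinder gives a regular 12-gon of circumradius 10 (constant along its height) (area = (12/2)·10.000²·sin(360°/12) = 300.00 mm²); the cube at (-1, 13.5) is present — its section is the full 24×6.5 rectangle (area 156.00 mm²); the cylinder at (15.5, 3.5): section is a regular 12-gon, circumradius r=5 (area = (12/2)·5.000²·sin(360°/12) = 75.00 mm²); Taking the first minus the rest: starting from the r=10 cylinder (300.00 mm²), the 24×6.5 cube at (-1, 13.5) misses the remaining region (no effect); the r=5 cylinder at (15.5, 3.5) misses the remaining region (no effect) — area = 300.00 mm². At z = 3: the r=10 cylinder contributes a regular 12-gon of circumradius 10 (area = (12/2)·10.000²·sin(360°/12) = 300.00 mm²); the cube at (-1, 13.5) is present — its section is the full 24×6.5 rectangle (area 156.00 mm²); the cylinder at (15.5, 3.5): section is a regular 12-gon, circumradius r=5 (area = (12/2)·5.000²·sin(360°/12) = 75.00 mm²); After the difference (first − rest): starting from the r=10 cylinder (300.00 mm²), the 24×6.5 cube at (-1, 13.5) misses the remaining region (no effect); the r=5 cylinder at (15.5, 3.5) misses the remaining region (no effect) — area = 300.00 mm². Checking containment: the cross-section at z = 3 is a subset of the cross-section at z = 0.6.

entirely on top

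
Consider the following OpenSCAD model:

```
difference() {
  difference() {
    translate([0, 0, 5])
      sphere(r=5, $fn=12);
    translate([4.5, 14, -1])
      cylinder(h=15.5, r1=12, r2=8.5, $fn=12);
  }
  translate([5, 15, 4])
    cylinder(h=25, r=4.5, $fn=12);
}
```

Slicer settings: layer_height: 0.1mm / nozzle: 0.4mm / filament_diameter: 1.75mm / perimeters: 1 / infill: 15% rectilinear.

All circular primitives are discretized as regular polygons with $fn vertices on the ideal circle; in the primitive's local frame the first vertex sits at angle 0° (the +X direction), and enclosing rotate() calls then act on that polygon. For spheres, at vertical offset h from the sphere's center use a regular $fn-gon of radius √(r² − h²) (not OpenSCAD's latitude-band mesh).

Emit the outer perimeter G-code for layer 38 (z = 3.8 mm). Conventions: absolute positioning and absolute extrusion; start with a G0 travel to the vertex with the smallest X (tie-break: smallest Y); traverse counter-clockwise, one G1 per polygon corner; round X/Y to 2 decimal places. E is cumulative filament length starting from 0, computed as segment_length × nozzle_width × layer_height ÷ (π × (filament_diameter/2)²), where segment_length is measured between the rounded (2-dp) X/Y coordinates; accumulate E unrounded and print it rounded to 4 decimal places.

At z = 3.8 mm: the r=5 sphere contributes a regular 12-gon of circumradius √(5²−1.2²) = 4.854; the cone at (4.5, 14): at t=0.310 of its height the radius interpolates to r₁+(r₂−r₁)t = 10.916, giving a regular 12-gon of that circumradius; Subtracting the remaining from the first: starting from the r=5 sphere, the cone at (4.5, 14) partially overlaps it — only the 1.88 mm² overlap (of its 357.49 mm²) is removed, clipping the outline — 1 connected region; the cylinder at (5, 15) is absent (z outside [4, 29]); Subtracting the remaining from the first: none of the subtracted shapes is present at this height, so the result so far is unchanged — 1 connected region. The outline is a single polygon with 13 vertices. Extrusion per mm of travel: 0.4 × 0.1 / (π × 0.875²) = 0.016630. Accumulating E over each segment gives final E = 0.4966.

G0 X-4.85 Y0.00 Z3.80
G1 X-4.20 Y-2.43 E0.0418
G1 X-2.43 Y-4.20 E0.0835
G1 X0.00 Y-4.85 E0.1253
G1 X2.43 Y-4.20 E0.1671
G1 X4.20 Y-2.43 E0.2088
G1 X4.85 Y0.00 E0.2506
G1 X4.20 Y2.43 E0.2924
G1 X3.20 Y3.43 E0.3159
G1 X-0.96 Y4.55 E0.3876
G1 X-1.00 Y4.59 E0.3885
G1 X-2.43 Y4.20 E0.4132
G1 X-4.20 Y2.43 E0.4548
G1 X-4.85 Y0.00 E0.4966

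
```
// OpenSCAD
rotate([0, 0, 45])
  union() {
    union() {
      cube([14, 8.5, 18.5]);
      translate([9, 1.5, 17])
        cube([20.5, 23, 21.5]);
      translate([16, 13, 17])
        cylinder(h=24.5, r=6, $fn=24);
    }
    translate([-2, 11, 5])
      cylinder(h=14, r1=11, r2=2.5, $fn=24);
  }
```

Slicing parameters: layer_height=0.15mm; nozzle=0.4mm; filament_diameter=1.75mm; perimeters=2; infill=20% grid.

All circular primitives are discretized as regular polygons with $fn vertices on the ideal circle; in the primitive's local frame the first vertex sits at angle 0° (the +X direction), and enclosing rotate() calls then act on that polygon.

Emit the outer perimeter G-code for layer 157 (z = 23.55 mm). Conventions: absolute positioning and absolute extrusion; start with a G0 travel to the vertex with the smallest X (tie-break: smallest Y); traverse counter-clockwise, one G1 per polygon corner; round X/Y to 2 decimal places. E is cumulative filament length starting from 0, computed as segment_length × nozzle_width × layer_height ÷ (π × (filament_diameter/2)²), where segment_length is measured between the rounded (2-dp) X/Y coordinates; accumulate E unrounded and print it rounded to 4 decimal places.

At z = 23.55 mm: the cube is not intersected at this z (z outside [0, 18.5]); the cube at (9, 1.5) is present — its section is the full 20.5×23 rectangle; the cylinder at (16, 13): section is a regular 24-gon, circumradius r=6; Taking the union: the r=6 cylinder at (16, 13) lies entirely inside the 20.5×23 cube at (9, 1.5), so the union is just the 20.5×23 cube at (9, 1.5) — 1 connected region; the cone at (-2, 11) is not intersected at this z (z outside [5, 19]); Merging all regions: only the result so far is present, so the union is just that shape — 1 connected region; (whole slice rotated 45° about Z — lengths, areas and connectivity unchanged). The outline is a single polygon with 4 vertices. Extrusion per mm of travel: 0.4 × 0.15 / (π × 0.875²) = 0.024945. Accumulating E over each segment gives final E = 2.1703.

G0 X-10.96 Y23.69 Z23.55
G1 X5.30 Y7.42 E0.5738
G1 X19.80 Y21.92 E1.0853
G1 X3.54 Y38.18 E1.6589
G1 X-10.96 Y23.69 E2.1703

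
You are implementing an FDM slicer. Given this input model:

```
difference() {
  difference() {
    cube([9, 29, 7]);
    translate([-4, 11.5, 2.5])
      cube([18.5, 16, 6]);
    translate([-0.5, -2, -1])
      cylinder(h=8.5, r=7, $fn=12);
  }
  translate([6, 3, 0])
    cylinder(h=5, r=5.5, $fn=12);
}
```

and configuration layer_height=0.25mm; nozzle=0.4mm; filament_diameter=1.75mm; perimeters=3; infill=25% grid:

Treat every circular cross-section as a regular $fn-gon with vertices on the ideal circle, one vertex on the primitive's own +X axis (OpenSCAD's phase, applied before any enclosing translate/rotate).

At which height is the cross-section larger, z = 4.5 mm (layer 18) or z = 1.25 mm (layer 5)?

Layer 18 (z = 4.5): the cube is present — its section is the full 9×29 rectangle (area 261.00 mm²); the cube at (-4, 11.5) (footprint 18.5×16) is included at this height (area 296.00 mm²); the cylinder at (-0.5, -2): section is a regular 12-gon, circumradius r=7 (area = (12/2)·7.000²·sin(360°/12) = 147.00 mm²); Subtracting the remaining from the first: starting from the 9×29 cube (261.00 mm²), the 18.5×16 cube at (-4, 11.5) partially overlaps it — only the 144.00 mm² overlap (of its 296.00 mm²) is removed, clipping the outline; the r=7 cylinder at (-0.5, -2) partially overlaps it — only the 20.82 mm² overlap (of its 147.00 mm²) is removed, clipping the outline — area = 96.18 mm²; the r=5.5 cylinder at (6, 3) contributes a regular 12-gon of circumradius 5.5 (area = (12/2)·5.500²·sin(360°/12) = 90.75 mm²); Subtracting the remaining from the first: starting from that combined region (96.18 mm²), the r=5.5 cylinder at (6, 3) partially overlaps it — only the 45.41 mm² overlap (of its 90.75 mm²) is removed, clipping the outline — area = 50.77 mm². So its area = 50.77 mm². Layer 5 (z = 1.25): the 9×29 cube contributes its full rectangle (area 261.00 mm²); the cube at (-4, 11.5) is absent (z outside [2.5, 8.5]); the r=7 cylinder at (-0.5, -2) contributes a regular 12-gon of circumradius 7 (area = (12/2)·7.000²·sin(360°/12) = 147.00 mm²); After the difference (first − rest): starting from the 9×29 cube (261.00 mm²), the r=7 cylinder at (-0.5, -2) partially overlaps it — only the 20.82 mm² overlap (of its 147.00 mm²) is removed, clipping the outline — area = 240.18 mm²; the r=5.5 cylinder at (6, 3) gives a regular 12-gon of circumradius 5.5 (constant along its height) (area = (12/2)·5.500²·sin(360°/12) = 90.75 mm²); Subtracting the remaining from the first: starting from that combined region (240.18 mm²), the r=5.5 cylinder at (6, 3) partially overlaps it — only the 45.41 mm² overlap (of its 90.75 mm²) is removed, clipping the outline — area = 194.77 mm². So its area = 194.77 mm². Layer 5 is larger (194.77 vs 50.77 mm²).

layer 5 (z = 1.25 mm)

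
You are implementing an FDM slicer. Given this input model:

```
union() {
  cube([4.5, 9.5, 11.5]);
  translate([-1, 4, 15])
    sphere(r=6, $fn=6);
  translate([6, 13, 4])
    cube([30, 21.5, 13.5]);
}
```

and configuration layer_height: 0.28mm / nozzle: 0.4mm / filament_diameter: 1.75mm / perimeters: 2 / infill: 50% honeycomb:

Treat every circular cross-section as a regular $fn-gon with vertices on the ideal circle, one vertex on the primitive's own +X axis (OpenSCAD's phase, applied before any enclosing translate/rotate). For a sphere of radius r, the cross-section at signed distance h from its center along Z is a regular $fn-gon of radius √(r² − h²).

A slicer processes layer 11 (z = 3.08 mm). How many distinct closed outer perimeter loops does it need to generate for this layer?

At z = 3.08 mm: the cube (footprint 4.5×9.5) is included at this height; the sphere at (-1, 4) is not intersected at this z (|z−center|=11.920 > r=6); the cube at (6, 13) is not intersected at this z (z outside [4, 17.5]); Taking the union: only the 4.5×9.5 cube is present, so the union is just that shape — 1 connected region. The result has 1 disconnected region.

1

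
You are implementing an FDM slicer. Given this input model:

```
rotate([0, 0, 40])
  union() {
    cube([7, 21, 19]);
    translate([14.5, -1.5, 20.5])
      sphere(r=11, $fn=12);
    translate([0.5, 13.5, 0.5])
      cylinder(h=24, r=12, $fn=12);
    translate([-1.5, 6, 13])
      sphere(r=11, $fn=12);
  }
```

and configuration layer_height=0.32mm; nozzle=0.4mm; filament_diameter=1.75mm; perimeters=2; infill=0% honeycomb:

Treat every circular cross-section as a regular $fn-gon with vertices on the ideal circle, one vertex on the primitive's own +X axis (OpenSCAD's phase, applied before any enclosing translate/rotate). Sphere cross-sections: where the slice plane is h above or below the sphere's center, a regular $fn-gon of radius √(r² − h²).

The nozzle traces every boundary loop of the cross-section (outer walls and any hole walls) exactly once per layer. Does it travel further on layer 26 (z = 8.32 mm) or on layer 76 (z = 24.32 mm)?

Layer 26 (z = 8.32): the cube (footprint 7×21) is included at this height (perimeter 56.00 mm); the sphere at (14.5, -1.5) does not reach this height (|z−center|=12.180 > r=11); the cylinder at (0.5, 13.5): section is a regular 12-gon, circumradius r=12 (perimeter = 2·12·12.000·sin(180°/12) = 74.54 mm); the sphere at (-1.5, 6): section is a regular 12-gon, circumradius = √(r²−h²) = √(11²−4.68²) = 9.955 (perimeter = 2·12·9.955·sin(180°/12) = 61.84 mm); Merging all regions: the regions partially overlap (shared area 342.94 mm²), so the edge portions inside another operand are dropped and the merged outline is re-measured after clipping — boundary = 85.30 mm; (rotated 40° about Z; rotation is an isometry so areas/perimeters/island counts are preserved). So its perimeter = 85.30 mm. Layer 76 (z = 24.32): the cube does not reach this height (z outside [0, 19]); the r=11 sphere at (14.5, -1.5) contributes a regular 12-gon of circumradius √(11²−3.82²) = 10.315 (perimeter = 2·12·10.315·sin(180°/12) = 64.08 mm); the r=12 cylinder at (0.5, 13.5) contributes a regular 12-gon of circumradius 12 (perimeter = 2·12·12.000·sin(180°/12) = 74.54 mm); the sphere at (-1.5, 6) is absent (|z−center|=11.320 > r=11); Merging all regions: the regions partially overlap (shared area 6.81 mm²), so the edge portions inside another operand are dropped and the merged outline is re-measured after clipping — boundary = 122.87 mm; (whole slice rotated 40° about Z — lengths, areas and connectivity unchanged). So its perimeter = 122.87 mm. Layer 76 is larger (122.87 vs 85.30 mm).

layer 76 (z = 24.32 mm)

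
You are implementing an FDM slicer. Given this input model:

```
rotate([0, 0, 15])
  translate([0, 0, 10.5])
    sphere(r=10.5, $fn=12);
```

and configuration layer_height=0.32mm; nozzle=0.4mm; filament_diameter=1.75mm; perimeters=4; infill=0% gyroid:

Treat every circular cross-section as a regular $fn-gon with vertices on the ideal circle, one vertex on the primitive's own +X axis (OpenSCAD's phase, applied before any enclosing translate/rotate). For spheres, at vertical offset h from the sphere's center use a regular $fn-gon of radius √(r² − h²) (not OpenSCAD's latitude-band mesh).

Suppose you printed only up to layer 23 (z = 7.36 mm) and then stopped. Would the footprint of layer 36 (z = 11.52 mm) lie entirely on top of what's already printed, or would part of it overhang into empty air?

part overhangs

Compare the two slices. At z = 7.36: the sphere: section is a regular 12-gon, circumradius = √(r²−h²) = √(10.5²−3.14²) = 10.020 (area = (12/2)·10.020²·sin(360°/12) = 301.17 mm²); (whole slice rotated 15° about Z — lengths, areas and connectivity unchanged). At z = 11.52: the r=10.5 sphere contributes a regular 12-gon of circumradius √(10.5²−1.02²) = 10.450 (area = (12/2)·10.450²·sin(360°/12) = 327.63 mm²); (whole slice rotated 15° about Z — lengths, areas and connectivity unchanged). Checking containment: at z = 11.52 the cross-section extends beyond the z = 7.36 cross-section by about 26.46 mm².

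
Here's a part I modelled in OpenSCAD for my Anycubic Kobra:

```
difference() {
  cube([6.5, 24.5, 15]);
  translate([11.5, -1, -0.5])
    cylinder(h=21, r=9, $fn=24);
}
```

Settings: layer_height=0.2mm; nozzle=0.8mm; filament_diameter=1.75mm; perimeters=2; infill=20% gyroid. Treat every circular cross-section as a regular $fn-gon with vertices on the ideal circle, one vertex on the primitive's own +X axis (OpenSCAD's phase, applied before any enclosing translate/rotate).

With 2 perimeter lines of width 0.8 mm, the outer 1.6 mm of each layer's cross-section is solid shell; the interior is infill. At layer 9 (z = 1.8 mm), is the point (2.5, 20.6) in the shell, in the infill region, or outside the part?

infill

At z = 1.8 mm: the cube (footprint 6.5×24.5) is included at this height; the r=9 cylinder at (11.5, -1) contributes a regular 24-gon of circumradius 9; After the difference (first − rest): starting from the 6.5×24.5 cube, the r=9 cylinder at (11.5, -1) partially overlaps it — only the 16.66 mm² overlap (of its 251.57 mm²) is removed, clipping the outline — 1 connected region. Overall, the cross-section is a single solid region. The nearest boundary edge runs (0.00, 0.00)→(0.00, 24.50); distance from the point to it = 2.50 mm. The point is inside the cross-section and 2.50 mm from the nearest boundary — more than the 1.6 mm shell width (2 × 0.8), so it's in the infill interior.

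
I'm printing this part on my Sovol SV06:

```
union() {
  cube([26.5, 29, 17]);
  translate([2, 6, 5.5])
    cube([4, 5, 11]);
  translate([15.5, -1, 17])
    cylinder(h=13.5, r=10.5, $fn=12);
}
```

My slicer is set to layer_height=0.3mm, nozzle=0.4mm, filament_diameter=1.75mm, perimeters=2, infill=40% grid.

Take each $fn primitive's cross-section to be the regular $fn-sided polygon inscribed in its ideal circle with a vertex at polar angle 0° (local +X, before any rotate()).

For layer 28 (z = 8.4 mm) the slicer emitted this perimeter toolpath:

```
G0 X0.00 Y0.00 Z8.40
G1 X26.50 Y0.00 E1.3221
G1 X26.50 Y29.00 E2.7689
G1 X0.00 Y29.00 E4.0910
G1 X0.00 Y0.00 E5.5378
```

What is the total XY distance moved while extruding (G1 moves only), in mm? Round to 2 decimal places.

111.00 mm

Sum the Euclidean lengths of each G1 segment: total = 111.00 mm.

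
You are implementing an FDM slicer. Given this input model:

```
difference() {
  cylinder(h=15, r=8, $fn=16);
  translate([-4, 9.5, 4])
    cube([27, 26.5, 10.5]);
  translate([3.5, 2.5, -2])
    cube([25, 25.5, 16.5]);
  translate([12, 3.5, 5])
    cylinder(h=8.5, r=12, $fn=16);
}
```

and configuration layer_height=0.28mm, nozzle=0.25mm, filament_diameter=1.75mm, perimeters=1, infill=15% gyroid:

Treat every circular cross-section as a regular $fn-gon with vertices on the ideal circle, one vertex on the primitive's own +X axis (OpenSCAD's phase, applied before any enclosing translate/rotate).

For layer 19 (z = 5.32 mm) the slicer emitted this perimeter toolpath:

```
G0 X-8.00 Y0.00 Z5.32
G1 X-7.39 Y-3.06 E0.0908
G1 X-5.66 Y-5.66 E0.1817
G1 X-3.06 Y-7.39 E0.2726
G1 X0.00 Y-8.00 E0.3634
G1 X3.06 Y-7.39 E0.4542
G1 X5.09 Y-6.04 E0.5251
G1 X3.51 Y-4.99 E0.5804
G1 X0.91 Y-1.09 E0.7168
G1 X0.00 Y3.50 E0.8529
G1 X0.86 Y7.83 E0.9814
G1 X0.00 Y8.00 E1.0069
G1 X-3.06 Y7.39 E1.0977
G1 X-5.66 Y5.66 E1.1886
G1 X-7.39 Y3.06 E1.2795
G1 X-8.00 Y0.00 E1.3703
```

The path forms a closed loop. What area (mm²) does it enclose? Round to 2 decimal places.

121.57 mm²

Apply the shoelace formula to the sequence of (X, Y) vertices; enclosed area = 121.57 mm².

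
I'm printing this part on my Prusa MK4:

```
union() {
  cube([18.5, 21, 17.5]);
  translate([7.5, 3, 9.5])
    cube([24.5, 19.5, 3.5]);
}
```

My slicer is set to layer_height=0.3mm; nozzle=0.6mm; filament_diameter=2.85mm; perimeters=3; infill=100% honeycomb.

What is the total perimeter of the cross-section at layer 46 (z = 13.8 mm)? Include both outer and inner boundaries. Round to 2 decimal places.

79.00 mm

At z = 13.8 mm: the cube (footprint 18.5×21) is included at this height (perimeter 79.00 mm); the cube at (7.5, 3) is absent (z outside [9.5, 13]); Merging all regions: only the 18.5×21 cube is present, so the union is just that shape — boundary = 79.00 mm. Overall, the cross-section is a single solid region. Total boundary length (outer) = 79.00 mm.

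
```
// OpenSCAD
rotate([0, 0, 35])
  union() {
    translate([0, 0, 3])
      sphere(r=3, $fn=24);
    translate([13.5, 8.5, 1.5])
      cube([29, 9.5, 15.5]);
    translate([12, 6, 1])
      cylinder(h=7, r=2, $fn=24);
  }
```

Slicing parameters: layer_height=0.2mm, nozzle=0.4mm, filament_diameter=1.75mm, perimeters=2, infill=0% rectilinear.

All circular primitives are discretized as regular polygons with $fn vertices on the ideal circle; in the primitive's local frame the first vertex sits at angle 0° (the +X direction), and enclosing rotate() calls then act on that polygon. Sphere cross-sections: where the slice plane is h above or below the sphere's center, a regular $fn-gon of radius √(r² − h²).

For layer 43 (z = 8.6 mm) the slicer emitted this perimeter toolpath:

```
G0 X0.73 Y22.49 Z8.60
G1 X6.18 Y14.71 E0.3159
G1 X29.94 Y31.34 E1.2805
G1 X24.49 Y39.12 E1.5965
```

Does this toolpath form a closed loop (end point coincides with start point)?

Start point (G0): (0.73, 22.49). End point (last G1): the path does not return to the start — open.

no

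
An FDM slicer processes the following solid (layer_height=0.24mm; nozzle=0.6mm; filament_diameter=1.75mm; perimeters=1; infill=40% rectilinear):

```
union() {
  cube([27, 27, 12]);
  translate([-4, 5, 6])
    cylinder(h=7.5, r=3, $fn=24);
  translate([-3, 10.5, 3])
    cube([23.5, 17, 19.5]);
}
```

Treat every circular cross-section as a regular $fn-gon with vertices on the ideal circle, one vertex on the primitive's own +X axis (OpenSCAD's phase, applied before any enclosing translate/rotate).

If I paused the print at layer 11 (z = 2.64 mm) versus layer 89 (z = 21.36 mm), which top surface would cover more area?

Layer 11 (z = 2.64): the cube is present — its section is the full 27×27 rectangle (area 729.00 mm²); the cylinder at (-4, 5) is not intersected at this z (z outside [6, 13.5]); the cube at (-3, 10.5) is not intersected at this z (z outside [3, 22.5]); Merging all regions: only the 27×27 cube is present, so the union is just that shape — area = 729.00 mm². So its area = 729.00 mm². Layer 89 (z = 21.36): the cube is absent (z outside [0, 12]); the cylinder at (-4, 5) does not reach this height (z outside [6, 13.5]); the cube at (-3, 10.5) (footprint 23.5×17) is included at this height (area 399.50 mm²); Combining (union): only the 23.5×17 cube at (-3, 10.5) is present, so the union is just that shape — area = 399.50 mm². So its area = 399.50 mm². Layer 11 is larger (729.00 vs 399.50 mm²).

layer 11 (z = 2.64 mm)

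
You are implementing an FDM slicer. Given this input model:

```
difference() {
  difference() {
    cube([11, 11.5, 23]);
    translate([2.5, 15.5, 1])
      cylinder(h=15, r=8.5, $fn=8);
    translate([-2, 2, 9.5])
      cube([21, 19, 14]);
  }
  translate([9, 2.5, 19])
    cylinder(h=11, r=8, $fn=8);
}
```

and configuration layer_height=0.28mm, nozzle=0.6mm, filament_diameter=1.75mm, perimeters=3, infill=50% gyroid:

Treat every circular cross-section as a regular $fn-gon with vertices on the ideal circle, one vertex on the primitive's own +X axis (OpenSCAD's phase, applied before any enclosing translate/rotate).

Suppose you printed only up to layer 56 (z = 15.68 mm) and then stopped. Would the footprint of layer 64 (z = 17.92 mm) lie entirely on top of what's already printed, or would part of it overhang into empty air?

entirely on top

Compare the two slices. At z = 15.68: the cube (footprint 11×11.5) is included at this height (area 126.50 mm²); the r=8.5 cylinder at (2.5, 15.5) gives a regular 8-gon of circumradius 8.5 (constant along its height) (area = (8/2)·8.500²·sin(360°/8) = 204.35 mm²); the cube at (-2, 2) is present — its section is the full 21×19 rectangle (area 399.00 mm²); Subtracting the remaining from the first: starting from the 11×11.5 cube (126.50 mm²), the r=8.5 cylinder at (2.5, 15.5) partially overlaps it — only the 30.36 mm² overlap (of its 204.35 mm²) is removed, clipping the outline; the 21×19 cube at (-2, 2) partially overlaps it — only the 74.14 mm² overlap (of its 399.00 mm²) is removed, clipping the outline — area = 22.00 mm²; the cylinder at (9, 2.5) is absent (z outside [19, 30]); After the difference (first − rest): none of the subtracted shapes is present at this height, so that combined region is unchanged — area = 22.00 mm². At z = 17.92: the cube is present — its section is the full 11×11.5 rectangle (area 126.50 mm²); the cylinder at (2.5, 15.5) does not reach this height (z outside [1, 16]); the cube at (-2, 2) is present — its section is the full 21×19 rectangle (area 399.00 mm²); Taking the first minus the rest: starting from the 11×11.5 cube (126.50 mm²), the 21×19 cube at (-2, 2) partially overlaps it — only the 104.50 mm² overlap (of its 399.00 mm²) is removed, clipping the outline — area = 22.00 mm²; the cylinder at (9, 2.5) is absent (z outside [19, 30]); Taking the first minus the rest: none of the subtracted shapes is present at this height, so that combined region is unchanged — area = 22.00 mm². Checking containment: the cross-section at z = 17.92 is a subset of the cross-section at z = 15.68.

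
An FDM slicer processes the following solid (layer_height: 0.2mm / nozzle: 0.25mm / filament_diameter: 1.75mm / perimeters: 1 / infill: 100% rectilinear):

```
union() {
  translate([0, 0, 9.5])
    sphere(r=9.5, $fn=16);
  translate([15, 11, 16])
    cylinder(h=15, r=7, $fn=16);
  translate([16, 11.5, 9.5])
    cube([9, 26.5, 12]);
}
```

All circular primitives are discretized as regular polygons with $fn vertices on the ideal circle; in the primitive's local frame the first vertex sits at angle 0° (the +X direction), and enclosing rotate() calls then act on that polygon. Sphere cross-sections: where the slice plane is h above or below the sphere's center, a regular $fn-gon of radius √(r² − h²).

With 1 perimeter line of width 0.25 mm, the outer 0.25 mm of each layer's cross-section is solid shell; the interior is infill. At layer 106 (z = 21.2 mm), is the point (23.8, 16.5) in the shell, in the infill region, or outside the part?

infill

At z = 21.2 mm: the sphere is not intersected at this z (|z−center|=11.700 > r=9.5); the r=7 cylinder at (15, 11) gives a regular 16-gon of circumradius 7 (constant along its height); the cube at (16, 11.5) is present — its section is the full 9×26.5 rectangle; Merging all regions: the regions partially overlap (shared area 27.63 mm²), so overlapping operands fuse into one piece — 1 connected region. Overall, the cross-section is a single solid region. The nearest boundary edge runs (25.00, 38.00)→(25.00, 11.50); distance from the point to it = 1.20 mm. The point is inside the cross-section and 1.20 mm from the nearest boundary — more than the 0.25 mm shell width (1 × 0.25), so it's in the infill interior.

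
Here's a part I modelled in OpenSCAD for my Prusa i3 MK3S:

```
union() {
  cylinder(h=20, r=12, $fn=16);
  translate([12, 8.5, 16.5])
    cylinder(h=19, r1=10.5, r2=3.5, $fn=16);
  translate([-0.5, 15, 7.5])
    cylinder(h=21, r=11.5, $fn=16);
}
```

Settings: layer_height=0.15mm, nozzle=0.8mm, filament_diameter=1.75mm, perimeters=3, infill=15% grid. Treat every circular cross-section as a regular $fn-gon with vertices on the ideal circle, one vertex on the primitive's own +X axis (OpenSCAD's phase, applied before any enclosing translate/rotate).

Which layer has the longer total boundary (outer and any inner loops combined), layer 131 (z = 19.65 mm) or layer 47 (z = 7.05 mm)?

Layer 131 (z = 19.65): the r=12 cylinder gives a regular 16-gon of circumradius 12 (constant along its height) (perimeter = 2·16·12.000·sin(180°/16) = 74.91 mm); the cone at (12, 8.5): at t=0.166 of its height the radius interpolates to r₁+(r₂−r₁)t = 9.339, giving a regular 16-gon of that circumradius (perimeter = 2·16·9.339·sin(180°/16) = 58.31 mm); the r=11.5 cylinder at (-0.5, 15) gives a regular 16-gon of circumradius 11.5 (constant along its height) (perimeter = 2·16·11.500·sin(180°/16) = 71.79 mm); Combining (union): the regions partially overlap (shared area 208.33 mm²), so the edge portions inside another operand are dropped and the merged outline is re-measured after clipping — boundary = 117.19 mm. So its perimeter = 117.19 mm. Layer 47 (z = 7.05): the cylinder: section is a regular 16-gon, circumradius r=12 (perimeter = 2·16·12.000·sin(180°/16) = 74.91 mm); the cone at (12, 8.5) does not reach this height (z outside [16.5, 35.5]); the cylinder at (-0.5, 15) does not reach this height (z outside [7.5, 28.5]); Taking the union: only the r=12 cylinder is present, so the union is just that shape — boundary = 74.91 mm. So its perimeter = 74.91 mm. Layer 131 is larger (117.19 vs 74.91 mm).

layer 131 (z = 19.65 mm)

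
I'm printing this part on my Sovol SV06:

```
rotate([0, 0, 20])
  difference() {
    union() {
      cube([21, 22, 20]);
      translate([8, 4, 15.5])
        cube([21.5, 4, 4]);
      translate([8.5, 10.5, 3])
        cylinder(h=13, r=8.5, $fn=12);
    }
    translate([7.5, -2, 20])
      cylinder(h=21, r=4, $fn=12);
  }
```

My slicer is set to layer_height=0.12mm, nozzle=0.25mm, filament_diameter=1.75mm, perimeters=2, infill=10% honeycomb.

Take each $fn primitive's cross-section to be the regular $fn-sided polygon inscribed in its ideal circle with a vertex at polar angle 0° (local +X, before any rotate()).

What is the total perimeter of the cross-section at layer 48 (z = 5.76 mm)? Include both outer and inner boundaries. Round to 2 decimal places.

86.00 mm

At z = 5.76 mm: the cube (footprint 21×22) is included at this height (perimeter 86.00 mm); the cube at (8, 4) is not intersected at this z (z outside [15.5, 19.5]); the cylinder at (8.5, 10.5): section is a regular 12-gon, circumradius r=8.5 (perimeter = 2·12·8.500·sin(180°/12) = 52.80 mm); Taking the union: the r=8.5 cylinder at (8.5, 10.5) lies entirely inside the 21×22 cube, so the union is just the 21×22 cube — boundary = 86.00 mm; the cylinder at (7.5, -2) is not intersected at this z (z outside [20, 41]); Subtracting the remaining from the first: none of the subtracted shapes is present at this height, so that combined region is unchanged — boundary = 86.00 mm; (rotated 20° about Z; rotation is an isometry so areas/perimeters/island counts are preserved). Overall, the cross-section is a single solid region. Total boundary length (outer) = 86.00 mm.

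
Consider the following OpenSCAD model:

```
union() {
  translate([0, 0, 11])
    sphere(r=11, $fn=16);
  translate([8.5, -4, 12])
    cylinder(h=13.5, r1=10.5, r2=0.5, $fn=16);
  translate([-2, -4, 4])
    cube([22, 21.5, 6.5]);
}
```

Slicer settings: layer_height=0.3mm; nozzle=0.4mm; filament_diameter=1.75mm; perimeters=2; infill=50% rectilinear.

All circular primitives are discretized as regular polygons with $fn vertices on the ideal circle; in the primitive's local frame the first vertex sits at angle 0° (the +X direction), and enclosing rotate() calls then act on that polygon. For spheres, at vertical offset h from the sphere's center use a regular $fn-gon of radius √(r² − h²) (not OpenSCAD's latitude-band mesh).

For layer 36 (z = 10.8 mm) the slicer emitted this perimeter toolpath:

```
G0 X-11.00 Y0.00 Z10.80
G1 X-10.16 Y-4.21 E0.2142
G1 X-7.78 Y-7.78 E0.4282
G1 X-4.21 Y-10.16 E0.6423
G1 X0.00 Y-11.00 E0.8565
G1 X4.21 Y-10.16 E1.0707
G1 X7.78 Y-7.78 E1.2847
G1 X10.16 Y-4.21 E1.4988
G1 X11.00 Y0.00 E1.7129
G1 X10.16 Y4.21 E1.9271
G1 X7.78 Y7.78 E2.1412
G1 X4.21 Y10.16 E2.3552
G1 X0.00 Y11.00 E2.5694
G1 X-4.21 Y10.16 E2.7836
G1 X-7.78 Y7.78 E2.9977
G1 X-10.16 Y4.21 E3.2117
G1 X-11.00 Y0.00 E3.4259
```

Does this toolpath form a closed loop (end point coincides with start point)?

Start point (G0): (-11.00, 0.00). End point (last G1): the path returns to the start — closed.

yes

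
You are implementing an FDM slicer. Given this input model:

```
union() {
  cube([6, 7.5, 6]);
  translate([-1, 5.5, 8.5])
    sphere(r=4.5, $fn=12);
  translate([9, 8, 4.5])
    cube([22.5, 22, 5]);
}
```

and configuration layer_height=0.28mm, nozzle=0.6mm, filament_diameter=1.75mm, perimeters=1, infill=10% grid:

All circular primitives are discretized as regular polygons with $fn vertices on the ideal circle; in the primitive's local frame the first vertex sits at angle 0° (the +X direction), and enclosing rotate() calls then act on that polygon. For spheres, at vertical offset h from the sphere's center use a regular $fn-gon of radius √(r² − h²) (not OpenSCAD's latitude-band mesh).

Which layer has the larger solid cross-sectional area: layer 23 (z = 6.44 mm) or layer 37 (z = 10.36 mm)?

Layer 23 (z = 6.44): the cube is not intersected at this z (z outside [0, 6]); the r=4.5 sphere at (-1, 5.5) slices to a regular 12-gon of circumradius 4.001 (√(r²−h²) with h=2.06 from center) (area = (12/2)·4.001²·sin(360°/12) = 48.02 mm²); the cube at (9, 8) (footprint 22.5×22) is included at this height (area 495.00 mm²); Taking the union: the 2 present regions are separate (no shared area or edge), so areas and boundary lengths simply add and each stays a separate island — area = 543.02 mm². So its area = 543.02 mm². Layer 37 (z = 10.36): the cube is not intersected at this z (z outside [0, 6]); the sphere at (-1, 5.5): section is a regular 12-gon, circumradius = √(r²−h²) = √(4.5²−1.86²) = 4.098 (area = (12/2)·4.098²·sin(360°/12) = 50.37 mm²); the cube at (9, 8) is not intersected at this z (z outside [4.5, 9.5]); Taking the union: only the r=4.5 sphere at (-1, 5.5) is present, so the union is just that shape — area = 50.37 mm². So its area = 50.37 mm². Layer 23 is larger (543.02 vs 50.37 mm²).

layer 23 (z = 6.44 mm)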